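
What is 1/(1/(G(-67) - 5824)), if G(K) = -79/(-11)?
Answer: -63985/11 ≈ -5816.8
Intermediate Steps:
G(K) = 79/11 (G(K) = -79*(-1/11) = 79/11)
1/(1/(G(-67) - 5824)) = 1/(1/(79/11 - 5824)) = 1/(1/(-63985/11)) = 1/(-11/63985) = -63985/11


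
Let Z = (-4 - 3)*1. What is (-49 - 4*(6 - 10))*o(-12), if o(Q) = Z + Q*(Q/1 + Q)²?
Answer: 228327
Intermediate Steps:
Z = -7 (Z = -7*1 = -7)
o(Q) = -7 + 4*Q³ (o(Q) = -7 + Q*(Q/1 + Q)² = -7 + Q*(Q*1 + Q)² = -7 + Q*(Q + Q)² = -7 + Q*(2*Q)² = -7 + Q*(4*Q²) = -7 + 4*Q³)
(-49 - 4*(6 - 10))*o(-12) = (-49 - 4*(6 - 10))*(-7 + 4*(-12)³) = (-49 - 4*(-4))*(-7 + 4*(-1728)) = (-49 + 16)*(-7 - 6912) = -33*(-6919) = 228327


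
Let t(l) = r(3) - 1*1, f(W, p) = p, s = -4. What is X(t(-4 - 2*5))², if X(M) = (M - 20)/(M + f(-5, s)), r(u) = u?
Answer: 81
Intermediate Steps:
t(l) = 2 (t(l) = 3 - 1*1 = 3 - 1 = 2)
X(M) = (-20 + M)/(-4 + M) (X(M) = (M - 20)/(M - 4) = (-20 + M)/(-4 + M))
X(t(-4 - 2*5))² = ((-20 + 2)/(-4 + 2))² = (-18/(-2))² = (-½*(-18))² = 9² = 81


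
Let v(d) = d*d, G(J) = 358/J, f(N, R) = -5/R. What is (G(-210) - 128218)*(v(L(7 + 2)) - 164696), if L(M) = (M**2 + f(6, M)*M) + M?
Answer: 2120042938499/105 ≈ 2.0191e+10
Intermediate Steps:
L(M) = -5 + M + M**2 (L(M) = (M**2 + (-5/M)*M) + M = (M**2 - 5) + M = (-5 + M**2) + M = -5 + M + M**2)
v(d) = d**2
(G(-210) - 128218)*(v(L(7 + 2)) - 164696) = (358/(-210) - 128218)*((-5 + (7 + 2)*(1 + (7 + 2)))**2 - 164696) = (358*(-1/210) - 128218)*((-5 + 9*(1 + 9))**2 - 164696) = (-179/105 - 128218)*((-5 + 9*10)**2 - 164696) = -13463069*((-5 + 90)**2 - 164696)/105 = -13463069*(85**2 - 164696)/105 = -13463069*(7225 - 164696)/105 = -13463069/105*(-157471) = 2120042938499/105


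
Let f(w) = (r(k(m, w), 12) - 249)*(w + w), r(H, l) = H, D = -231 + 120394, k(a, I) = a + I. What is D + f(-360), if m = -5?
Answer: 562243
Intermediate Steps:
k(a, I) = I + a
D = 120163
f(w) = 2*w*(-254 + w) (f(w) = ((w - 5) - 249)*(w + w) = ((-5 + w) - 249)*(2*w) = (-254 + w)*(2*w) = 2*w*(-254 + w))
D + f(-360) = 120163 + 2*(-360)*(-254 - 360) = 120163 + 2*(-360)*(-614) = 120163 + 442080 = 562243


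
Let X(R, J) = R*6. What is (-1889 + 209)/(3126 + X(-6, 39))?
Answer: -56/103 ≈ -0.54369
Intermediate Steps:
X(R, J) = 6*R
(-1889 + 209)/(3126 + X(-6, 39)) = (-1889 + 209)/(3126 + 6*(-6)) = -1680/(3126 - 36) = -1680/3090 = -1680*1/3090 = -56/103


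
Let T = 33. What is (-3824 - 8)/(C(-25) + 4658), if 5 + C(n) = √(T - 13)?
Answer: -17830296/21650389 + 7664*√5/21650389 ≈ -0.82276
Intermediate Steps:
C(n) = -5 + 2*√5 (C(n) = -5 + √(33 - 13) = -5 + √20 = -5 + 2*√5)
(-3824 - 8)/(C(-25) + 4658) = (-3824 - 8)/((-5 + 2*√5) + 4658) = -3832/(4653 + 2*√5)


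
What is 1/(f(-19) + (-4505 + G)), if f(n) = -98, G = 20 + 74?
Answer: -1/4509 ≈ -0.00022178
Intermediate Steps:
G = 94
1/(f(-19) + (-4505 + G)) = 1/(-98 + (-4505 + 94)) = 1/(-98 - 4411) = 1/(-4509) = -1/4509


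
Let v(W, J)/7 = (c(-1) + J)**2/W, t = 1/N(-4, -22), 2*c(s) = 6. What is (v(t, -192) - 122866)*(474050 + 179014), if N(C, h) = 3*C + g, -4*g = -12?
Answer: -1549909607496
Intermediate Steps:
g = 3 (g = -1/4*(-12) = 3)
c(s) = 3 (c(s) = (1/2)*6 = 3)
N(C, h) = 3 + 3*C (N(C, h) = 3*C + 3 = 3 + 3*C)
t = -1/9 (t = 1/(3 + 3*(-4)) = 1/(3 - 12) = 1/(-9) = -1/9 ≈ -0.11111)
v(W, J) = 7*(3 + J)**2/W (v(W, J) = 7*((3 + J)**2/W) = 7*(3 + J)**2/W)
(v(t, -192) - 122866)*(474050 + 179014) = (7*(3 - 192)**2/(-1/9) - 122866)*(474050 + 179014) = (7*(-9)*(-189)**2 - 122866)*653064 = (7*(-9)*35721 - 122866)*653064 = (-2250423 - 122866)*653064 = -2373289*653064 = -1549909607496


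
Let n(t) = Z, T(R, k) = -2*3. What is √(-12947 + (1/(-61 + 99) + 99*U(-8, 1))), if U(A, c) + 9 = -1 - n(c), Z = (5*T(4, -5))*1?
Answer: 63*I*√3990/38 ≈ 104.72*I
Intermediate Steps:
T(R, k) = -6
Z = -30 (Z = (5*(-6))*1 = -30*1 = -30)
n(t) = -30
U(A, c) = 20 (U(A, c) = -9 + (-1 - 1*(-30)) = -9 + (-1 + 30) = -9 + 29 = 20)
√(-12947 + (1/(-61 + 99) + 99*U(-8, 1))) = √(-12947 + (1/(-61 + 99) + 99*20)) = √(-12947 + (1/38 + 1980)) = √(-12947 + 75241/38) = √(-416745/38) = 63*I*√3990/38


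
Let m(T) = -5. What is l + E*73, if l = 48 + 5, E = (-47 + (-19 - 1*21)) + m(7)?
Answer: -6663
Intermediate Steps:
E = -92 (E = (-47 + (-19 - 1*21)) - 5 = (-47 + (-19 - 21)) - 5 = (-47 - 40) - 5 = -87 - 5 = -92)
l = 53
l + E*73 = 53 - 92*73 = 53 - 6716 = -6663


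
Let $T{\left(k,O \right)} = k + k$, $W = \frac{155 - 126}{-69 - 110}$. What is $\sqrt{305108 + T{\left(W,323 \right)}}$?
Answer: $\frac{\sqrt{9775955046}}{179} \approx 552.37$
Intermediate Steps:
$W = - \frac{29}{179}$ ($W = \frac{29}{-179} = 29 \left(- \frac{1}{179}\right) = - \frac{29}{179} \approx -0.16201$)
$T{\left(k,O \right)} = 2 k$
$\sqrt{305108 + T{\left(W,323 \right)}} = \sqrt{305108 + 2 \left(- \frac{29}{179}\right)} = \sqrt{305108 - \frac{58}{179}} = \sqrt{\frac{54614274}{179}} = \frac{\sqrt{9775955046}}{179}$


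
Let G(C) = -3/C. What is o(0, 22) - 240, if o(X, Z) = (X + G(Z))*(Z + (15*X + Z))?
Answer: -246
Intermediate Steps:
o(X, Z) = (X - 3/Z)*(2*Z + 15*X) (o(X, Z) = (X - 3/Z)*(Z + (15*X + Z)) = (X - 3/Z)*(Z + (Z + 15*X)) = (X - 3/Z)*(2*Z + 15*X))
o(0, 22) - 240 = (-6 + 15*0² - 45*0/22 + 2*0*22) - 240 = (-6 + 15*0 - 45*0*1/22 + 0) - 240 = (-6 + 0 + 0 + 0) - 240 = -6 - 240 = -246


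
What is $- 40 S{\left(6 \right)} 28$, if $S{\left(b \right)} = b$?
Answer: $-6720$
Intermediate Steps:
$- 40 S{\left(6 \right)} 28 = \left(-40\right) 6 \cdot 28 = \left(-240\right) 28 = -6720$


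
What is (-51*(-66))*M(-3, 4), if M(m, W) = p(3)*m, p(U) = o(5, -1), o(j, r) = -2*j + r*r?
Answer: 90882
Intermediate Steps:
o(j, r) = r² - 2*j (o(j, r) = -2*j + r² = r² - 2*j)
p(U) = -9 (p(U) = (-1)² - 2*5 = 1 - 10 = -9)
M(m, W) = -9*m
(-51*(-66))*M(-3, 4) = (-51*(-66))*(-9*(-3)) = 3366*27 = 90882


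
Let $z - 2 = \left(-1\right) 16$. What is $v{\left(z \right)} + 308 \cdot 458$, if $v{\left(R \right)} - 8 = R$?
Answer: $141058$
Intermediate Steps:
$z = -14$ ($z = 2 - 16 = -14$)
$v{\left(R \right)} = 8 + R$
$v{\left(z \right)} + 308 \cdot 458 = \left(8 - 14\right) + 308 \cdot 458 = -6 + 141064 = 141058$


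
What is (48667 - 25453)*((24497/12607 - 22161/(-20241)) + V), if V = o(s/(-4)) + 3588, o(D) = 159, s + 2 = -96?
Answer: 2468236981564678/28353143 ≈ 8.7053e+7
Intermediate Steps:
s = -98 (s = -2 - 96 = -98)
V = 3747 (V = 159 + 3588 = 3747)
(48667 - 25453)*((24497/12607 - 22161/(-20241)) + V) = (48667 - 25453)*((24497/12607 - 22161/(-20241)) + 3747) = 23214*((24497*(1/12607) - 22161*(-1/20241)) + 3747) = 23214*((24497/12607 + 7387/6747) + 3747) = 23214*(258409168/85059429 + 3747) = 23214*(318976089631/85059429) = 2468236981564678/28353143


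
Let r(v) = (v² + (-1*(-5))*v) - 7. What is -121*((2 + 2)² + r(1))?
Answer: -1815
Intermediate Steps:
r(v) = -7 + v² + 5*v (r(v) = (v² + 5*v) - 7 = -7 + v² + 5*v)
-121*((2 + 2)² + r(1)) = -121*((2 + 2)² + (-7 + 1² + 5*1)) = -121*(4² + (-7 + 1 + 5)) = -121*(16 - 1) = -121*15 = -1815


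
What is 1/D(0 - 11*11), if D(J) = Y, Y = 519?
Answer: 1/519 ≈ 0.0019268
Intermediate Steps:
D(J) = 519
1/D(0 - 11*11) = 1/519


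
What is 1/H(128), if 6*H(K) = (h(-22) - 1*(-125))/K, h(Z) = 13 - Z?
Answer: 24/5 ≈ 4.8000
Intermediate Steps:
H(K) = 80/(3*K) (H(K) = (((13 - 1*(-22)) - 1*(-125))/K)/6 = (((13 + 22) + 125)/K)/6 = ((35 + 125)/K)/6 = (160/K)/6 = 80/(3*K))
1/H(128) = 1/((80/3)/128) = 1/((80/3)*(1/128)) = 1/(5/24) = 24/5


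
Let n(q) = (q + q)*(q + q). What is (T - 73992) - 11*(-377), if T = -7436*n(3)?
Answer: -337541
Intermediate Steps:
n(q) = 4*q**2 (n(q) = (2*q)*(2*q) = 4*q**2)
T = -267696 (T = -29744*3**2 = -29744*9 = -7436*36 = -267696)
(T - 73992) - 11*(-377) = (-267696 - 73992) - 11*(-377) = -341688 + 4147 = -337541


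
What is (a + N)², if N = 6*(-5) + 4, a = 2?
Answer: 576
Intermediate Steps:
N = -26 (N = -30 + 4 = -26)
(a + N)² = (2 - 26)² = (-24)² = 576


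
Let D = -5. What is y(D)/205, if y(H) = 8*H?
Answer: -8/41 ≈ -0.19512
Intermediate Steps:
y(D)/205 = (8*(-5))/205 = -40*1/205 = -8/41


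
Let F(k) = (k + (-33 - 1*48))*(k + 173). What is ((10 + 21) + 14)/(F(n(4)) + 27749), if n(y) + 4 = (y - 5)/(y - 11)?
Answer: 441/131281 ≈ 0.0033592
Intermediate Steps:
n(y) = -4 + (-5 + y)/(-11 + y) (n(y) = -4 + (y - 5)/(y - 11) = -4 + (-5 + y)/(-11 + y))
F(k) = (-81 + k)*(173 + k) (F(k) = (k + (-33 - 48))*(173 + k) = (k - 81)*(173 + k) = (-81 + k)*(173 + k))
((10 + 21) + 14)/(F(n(4)) + 27749) = ((10 + 21) + 14)/((-14013 + (3*(13 - 1*4)/(-11 + 4))² + 92*(3*(13 - 1*4)/(-11 + 4))) + 27749) = (31 + 14)/((-14013 + (3*(13 - 4)/(-7))² + 92*(3*(13 - 4)/(-7))) + 27749) = 45/((-14013 + (3*(-⅐)*9)² + 92*(3*(-⅐)*9)) + 27749) = 45/((-14013 + (-27/7)² + 92*(-27/7)) + 27749) = 45/((-14013 + 729/49 - 2484/7) + 27749) = 45/(-703296/49 + 27749) = 45/(656405/49) = 45*(49/656405) = 441/131281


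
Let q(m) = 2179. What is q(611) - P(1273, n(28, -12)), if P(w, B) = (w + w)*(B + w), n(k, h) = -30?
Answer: -3162499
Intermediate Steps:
P(w, B) = 2*w*(B + w) (P(w, B) = (2*w)*(B + w) = 2*w*(B + w))
q(611) - P(1273, n(28, -12)) = 2179 - 2*1273*(-30 + 1273) = 2179 - 2*1273*1243 = 2179 - 1*3164678 = 2179 - 3164678 = -3162499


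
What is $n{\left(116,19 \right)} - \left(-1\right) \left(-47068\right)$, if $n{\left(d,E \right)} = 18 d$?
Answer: $-44980$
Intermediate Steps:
$n{\left(116,19 \right)} - \left(-1\right) \left(-47068\right) = 18 \cdot 116 - \left(-1\right) \left(-47068\right) = 2088 - 47068 = -44980$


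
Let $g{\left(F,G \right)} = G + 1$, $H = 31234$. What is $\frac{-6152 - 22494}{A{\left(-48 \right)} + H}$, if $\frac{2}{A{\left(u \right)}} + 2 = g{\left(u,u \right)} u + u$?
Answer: $- \frac{31596538}{34451103} \approx -0.91714$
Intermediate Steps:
$g{\left(F,G \right)} = 1 + G$
$A{\left(u \right)} = \frac{2}{-2 + u + u \left(1 + u\right)}$ ($A{\left(u \right)} = \frac{2}{-2 + \left(\left(1 + u\right) u + u\right)} = \frac{2}{-2 + \left(u \left(1 + u\right) + u\right)} = \frac{2}{-2 + \left(u + u \left(1 + u\right)\right)} = \frac{2}{-2 + u + u \left(1 + u\right)}$)
$\frac{-6152 - 22494}{A{\left(-48 \right)} + H} = \frac{-6152 - 22494}{\frac{2}{-2 - 48 - 48 \left(1 - 48\right)} + 31234} = - \frac{28646}{\frac{2}{-2 - 48 - -2256} + 31234} = - \frac{28646}{\frac{2}{-2 - 48 + 2256} + 31234} = - \frac{28646}{\frac{2}{2206} + 31234} = - \frac{28646}{2 \cdot \frac{1}{2206} + 31234} = - \frac{28646}{\frac{1}{1103} + 31234} = - \frac{28646}{\frac{34451103}{1103}} = \left(-28646\right) \frac{1103}{34451103} = - \frac{31596538}{34451103}$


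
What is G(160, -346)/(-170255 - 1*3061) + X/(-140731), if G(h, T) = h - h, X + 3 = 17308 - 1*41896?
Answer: 24591/140731 ≈ 0.17474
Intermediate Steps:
X = -24591 (X = -3 + (17308 - 1*41896) = -3 + (17308 - 41896) = -3 - 24588 = -24591)
G(h, T) = 0
G(160, -346)/(-170255 - 1*3061) + X/(-140731) = 0/(-170255 - 1*3061) - 24591/(-140731) = 0/(-170255 - 3061) - 24591*(-1/140731) = 0/(-173316) + 24591/140731 = 0*(-1/173316) + 24591/140731 = 0 + 24591/140731 = 24591/140731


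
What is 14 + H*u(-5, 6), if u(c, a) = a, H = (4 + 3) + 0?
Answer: 56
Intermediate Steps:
H = 7 (H = 7 + 0 = 7)
14 + H*u(-5, 6) = 14 + 7*6 = 14 + 42 = 56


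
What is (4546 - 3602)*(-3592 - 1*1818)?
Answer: -5107040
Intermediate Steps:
(4546 - 3602)*(-3592 - 1*1818) = 944*(-3592 - 1818) = 944*(-5410) = -5107040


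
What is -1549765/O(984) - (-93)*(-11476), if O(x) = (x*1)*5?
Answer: -1050501665/984 ≈ -1.0676e+6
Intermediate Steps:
O(x) = 5*x (O(x) = x*5 = 5*x)
-1549765/O(984) - (-93)*(-11476) = -1549765/(5*984) - (-93)*(-11476) = -1549765/4920 - 1*1067268 = -1549765*1/4920 - 1067268 = -309953/984 - 1067268 = -1050501665/984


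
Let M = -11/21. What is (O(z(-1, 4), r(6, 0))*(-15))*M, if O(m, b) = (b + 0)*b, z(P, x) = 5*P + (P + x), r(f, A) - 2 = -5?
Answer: 495/7 ≈ 70.714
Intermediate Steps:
r(f, A) = -3 (r(f, A) = 2 - 5 = -3)
z(P, x) = x + 6*P
M = -11/21 (M = -11*1/21 = -11/21 ≈ -0.52381)
O(m, b) = b**2 (O(m, b) = b*b = b**2)
(O(z(-1, 4), r(6, 0))*(-15))*M = ((-3)**2*(-15))*(-11/21) = (9*(-15))*(-11/21) = -135*(-11/21) = 495/7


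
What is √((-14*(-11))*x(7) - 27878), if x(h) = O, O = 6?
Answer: I*√26954 ≈ 164.18*I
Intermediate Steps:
x(h) = 6
√((-14*(-11))*x(7) - 27878) = √(-14*(-11)*6 - 27878) = √(154*6 - 27878) = √(924 - 27878) = √(-26954) = I*√26954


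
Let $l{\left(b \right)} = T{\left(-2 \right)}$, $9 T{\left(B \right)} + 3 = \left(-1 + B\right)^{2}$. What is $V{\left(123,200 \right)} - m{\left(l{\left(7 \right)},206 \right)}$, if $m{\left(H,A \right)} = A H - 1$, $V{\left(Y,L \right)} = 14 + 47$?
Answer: $- \frac{226}{3} \approx -75.333$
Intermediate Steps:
$T{\left(B \right)} = - \frac{1}{3} + \frac{\left(-1 + B\right)^{2}}{9}$
$V{\left(Y,L \right)} = 61$
$l{\left(b \right)} = \frac{2}{3}$ ($l{\left(b \right)} = - \frac{1}{3} + \frac{\left(-1 - 2\right)^{2}}{9} = - \frac{1}{3} + \frac{\left(-3\right)^{2}}{9} = - \frac{1}{3} + \frac{1}{9} \cdot 9 = - \frac{1}{3} + 1 = \frac{2}{3}$)
$m{\left(H,A \right)} = -1 + A H$
$V{\left(123,200 \right)} - m{\left(l{\left(7 \right)},206 \right)} = 61 - \left(-1 + 206 \cdot \frac{2}{3}\right) = 61 - \left(-1 + \frac{412}{3}\right) = 61 - \frac{409}{3} = - \frac{226}{3}$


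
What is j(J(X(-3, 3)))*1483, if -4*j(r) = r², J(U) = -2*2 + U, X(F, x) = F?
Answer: -72667/4 ≈ -18167.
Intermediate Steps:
J(U) = -4 + U
j(r) = -r²/4
j(J(X(-3, 3)))*1483 = -(-4 - 3)²/4*1483 = -¼*(-7)²*1483 = -¼*49*1483 = -49/4*1483 = -72667/4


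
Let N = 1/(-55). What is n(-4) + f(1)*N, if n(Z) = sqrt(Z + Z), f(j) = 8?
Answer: -8/55 + 2*I*sqrt(2) ≈ -0.14545 + 2.8284*I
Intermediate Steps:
N = -1/55 ≈ -0.018182
n(Z) = sqrt(2)*sqrt(Z) (n(Z) = sqrt(2*Z) = sqrt(2)*sqrt(Z))
n(-4) + f(1)*N = sqrt(2)*sqrt(-4) + 8*(-1/55) = sqrt(2)*(2*I) - 8/55 = 2*I*sqrt(2) - 8/55 = -8/55 + 2*I*sqrt(2)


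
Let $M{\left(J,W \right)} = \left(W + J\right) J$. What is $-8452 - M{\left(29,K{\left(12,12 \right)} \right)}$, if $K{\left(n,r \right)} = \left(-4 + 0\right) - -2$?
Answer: $-9235$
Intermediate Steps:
$K{\left(n,r \right)} = -2$ ($K{\left(n,r \right)} = -4 + 2 = -2$)
$M{\left(J,W \right)} = J \left(J + W\right)$ ($M{\left(J,W \right)} = \left(J + W\right) J = J \left(J + W\right)$)
$-8452 - M{\left(29,K{\left(12,12 \right)} \right)} = -8452 - 29 \left(29 - 2\right) = -8452 - 29 \cdot 27 = -8452 - 783 = -9235$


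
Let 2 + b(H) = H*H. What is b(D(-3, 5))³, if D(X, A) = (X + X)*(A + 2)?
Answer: 5470382728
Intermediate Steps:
D(X, A) = 2*X*(2 + A) (D(X, A) = (2*X)*(2 + A) = 2*X*(2 + A))
b(H) = -2 + H² (b(H) = -2 + H*H = -2 + H²)
b(D(-3, 5))³ = (-2 + (2*(-3)*(2 + 5))²)³ = (-2 + (2*(-3)*7)²)³ = (-2 + (-42)²)³ = (-2 + 1764)³ = 1762³ = 5470382728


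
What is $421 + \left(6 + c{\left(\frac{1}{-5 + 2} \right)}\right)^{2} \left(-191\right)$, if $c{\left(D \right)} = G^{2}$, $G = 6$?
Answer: $-336503$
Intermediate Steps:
$c{\left(D \right)} = 36$ ($c{\left(D \right)} = 6^{2} = 36$)
$421 + \left(6 + c{\left(\frac{1}{-5 + 2} \right)}\right)^{2} \left(-191\right) = 421 + \left(6 + 36\right)^{2} \left(-191\right) = 421 + 42^{2} \left(-191\right) = 421 + 1764 \left(-191\right) = 421 - 336924 = -336503$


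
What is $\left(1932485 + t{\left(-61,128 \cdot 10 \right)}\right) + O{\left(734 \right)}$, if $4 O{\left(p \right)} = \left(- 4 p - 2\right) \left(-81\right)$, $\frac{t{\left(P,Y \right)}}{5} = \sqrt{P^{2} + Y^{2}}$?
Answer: $\frac{3983959}{2} + 5 \sqrt{1642121} \approx 1.9984 \cdot 10^{6}$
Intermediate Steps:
$t{\left(P,Y \right)} = 5 \sqrt{P^{2} + Y^{2}}$
$O{\left(p \right)} = \frac{81}{2} + 81 p$ ($O{\left(p \right)} = \frac{\left(- 4 p - 2\right) \left(-81\right)}{4} = \frac{\left(-2 - 4 p\right) \left(-81\right)}{4} = \frac{162 + 324 p}{4} = \frac{81}{2} + 81 p$)
$\left(1932485 + t{\left(-61,128 \cdot 10 \right)}\right) + O{\left(734 \right)} = \left(1932485 + 5 \sqrt{\left(-61\right)^{2} + \left(128 \cdot 10\right)^{2}}\right) + \left(\frac{81}{2} + 81 \cdot 734\right) = \left(1932485 + 5 \sqrt{3721 + 1280^{2}}\right) + \left(\frac{81}{2} + 59454\right) = \left(1932485 + 5 \sqrt{3721 + 1638400}\right) + \frac{118989}{2} = \left(1932485 + 5 \sqrt{1642121}\right) + \frac{118989}{2} = \frac{3983959}{2} + 5 \sqrt{1642121}$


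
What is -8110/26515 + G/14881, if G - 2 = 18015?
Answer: 71407169/78913943 ≈ 0.90487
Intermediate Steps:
G = 18017 (G = 2 + 18015 = 18017)
-8110/26515 + G/14881 = -8110/26515 + 18017/14881 = -8110*1/26515 + 18017*(1/14881) = -1622/5303 + 18017/14881 = 71407169/78913943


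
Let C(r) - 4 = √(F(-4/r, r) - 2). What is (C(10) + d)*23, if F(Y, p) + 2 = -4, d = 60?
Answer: 1472 + 46*I*√2 ≈ 1472.0 + 65.054*I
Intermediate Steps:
F(Y, p) = -6 (F(Y, p) = -2 - 4 = -6)
C(r) = 4 + 2*I*√2 (C(r) = 4 + √(-6 - 2) = 4 + √(-8) = 4 + 2*I*√2)
(C(10) + d)*23 = ((4 + 2*I*√2) + 60)*23 = (64 + 2*I*√2)*23 = 1472 + 46*I*√2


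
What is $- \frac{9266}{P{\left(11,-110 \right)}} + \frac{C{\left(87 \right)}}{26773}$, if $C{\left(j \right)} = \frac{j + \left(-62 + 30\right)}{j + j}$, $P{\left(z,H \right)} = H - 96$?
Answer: $\frac{21582845431}{479825706} \approx 44.981$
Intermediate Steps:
$P{\left(z,H \right)} = -96 + H$ ($P{\left(z,H \right)} = H - 96 = -96 + H$)
$C{\left(j \right)} = \frac{-32 + j}{2 j}$ ($C{\left(j \right)} = \frac{j - 32}{2 j} = \left(-32 + j\right) \frac{1}{2 j} = \frac{-32 + j}{2 j}$)
$- \frac{9266}{P{\left(11,-110 \right)}} + \frac{C{\left(87 \right)}}{26773} = - \frac{9266}{-96 - 110} + \frac{\frac{1}{2} \cdot \frac{1}{87} \left(-32 + 87\right)}{26773} = - \frac{9266}{-206} + \frac{1}{2} \cdot \frac{1}{87} \cdot 55 \cdot \frac{1}{26773} = \left(-9266\right) \left(- \frac{1}{206}\right) + \frac{55}{174} \cdot \frac{1}{26773} = \frac{4633}{103} + \frac{55}{4658502} = \frac{21582845431}{479825706}$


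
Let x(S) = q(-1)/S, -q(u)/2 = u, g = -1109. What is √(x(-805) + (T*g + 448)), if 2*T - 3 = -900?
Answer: √1290436801010/1610 ≈ 705.57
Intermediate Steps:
q(u) = -2*u
T = -897/2 (T = 3/2 + (½)*(-900) = 3/2 - 450 = -897/2 ≈ -448.50)
x(S) = 2/S (x(S) = (-2*(-1))/S = 2/S)
√(x(-805) + (T*g + 448)) = √(2/(-805) + (-897/2*(-1109) + 448)) = √(2*(-1/805) + (994773/2 + 448)) = √(-2/805 + 995669/2) = √(801513541/1610) = √1290436801010/1610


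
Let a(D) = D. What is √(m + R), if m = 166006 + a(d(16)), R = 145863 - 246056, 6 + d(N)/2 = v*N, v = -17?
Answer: √65257 ≈ 255.45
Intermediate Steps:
d(N) = -12 - 34*N (d(N) = -12 + 2*(-17*N) = -12 - 34*N)
R = -100193
m = 165450 (m = 166006 + (-12 - 34*16) = 166006 + (-12 - 544) = 166006 - 556 = 165450)
√(m + R) = √(165450 - 100193) = √65257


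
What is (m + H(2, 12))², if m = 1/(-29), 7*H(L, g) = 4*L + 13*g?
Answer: 22553001/41209 ≈ 547.28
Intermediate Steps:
H(L, g) = 4*L/7 + 13*g/7 (H(L, g) = (4*L + 13*g)/7 = 4*L/7 + 13*g/7)
m = -1/29 ≈ -0.034483
(m + H(2, 12))² = (-1/29 + ((4/7)*2 + (13/7)*12))² = (-1/29 + (8/7 + 156/7))² = (-1/29 + 164/7)² = (4749/203)² = 22553001/41209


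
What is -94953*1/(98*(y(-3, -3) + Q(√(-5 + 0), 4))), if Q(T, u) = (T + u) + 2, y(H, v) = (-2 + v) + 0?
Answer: -31651/196 + 31651*I*√5/196 ≈ -161.48 + 361.09*I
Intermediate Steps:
y(H, v) = -2 + v
Q(T, u) = 2 + T + u
-94953*1/(98*(y(-3, -3) + Q(√(-5 + 0), 4))) = -94953*1/(98*((-2 - 3) + (2 + √(-5 + 0) + 4))) = -94953*1/(98*(-5 + (2 + √(-5) + 4))) = -94953*1/(98*(-5 + (2 + I*√5 + 4))) = -94953*1/(98*(-5 + (6 + I*√5))) = -94953*1/(98*(1 + I*√5)) = -94953/(98 + 98*I*√5)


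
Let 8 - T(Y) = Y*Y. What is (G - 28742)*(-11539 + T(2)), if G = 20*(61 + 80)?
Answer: 299010270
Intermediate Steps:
G = 2820 (G = 20*141 = 2820)
T(Y) = 8 - Y**2 (T(Y) = 8 - Y*Y = 8 - Y**2)
(G - 28742)*(-11539 + T(2)) = (2820 - 28742)*(-11539 + (8 - 1*2**2)) = -25922*(-11539 + (8 - 1*4)) = -25922*(-11539 + (8 - 4)) = -25922*(-11539 + 4) = -25922*(-11535) = 299010270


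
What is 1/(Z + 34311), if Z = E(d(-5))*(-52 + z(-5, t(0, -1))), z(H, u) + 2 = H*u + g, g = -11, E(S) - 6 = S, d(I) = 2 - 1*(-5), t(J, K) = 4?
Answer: 1/33206 ≈ 3.0115e-5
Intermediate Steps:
d(I) = 7 (d(I) = 2 + 5 = 7)
E(S) = 6 + S
z(H, u) = -13 + H*u (z(H, u) = -2 + (H*u - 11) = -2 + (-11 + H*u) = -13 + H*u)
Z = -1105 (Z = (6 + 7)*(-52 + (-13 - 5*4)) = 13*(-52 + (-13 - 20)) = 13*(-52 - 33) = 13*(-85) = -1105)
1/(Z + 34311) = 1/(-1105 + 34311) = 1/33206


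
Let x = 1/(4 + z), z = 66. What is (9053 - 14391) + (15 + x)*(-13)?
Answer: -387323/70 ≈ -5533.2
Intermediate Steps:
x = 1/70 (x = 1/(4 + 66) = 1/70 ≈ 0.014286)
(9053 - 14391) + (15 + x)*(-13) = (9053 - 14391) + (15 + 1/70)*(-13) = -5338 + (1051/70)*(-13) = -5338 - 13663/70 = -387323/70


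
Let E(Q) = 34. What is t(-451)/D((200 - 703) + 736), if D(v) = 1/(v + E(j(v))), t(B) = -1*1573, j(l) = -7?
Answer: -419991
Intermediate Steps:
t(B) = -1573
D(v) = 1/(34 + v) (D(v) = 1/(v + 34) = 1/(34 + v))
t(-451)/D((200 - 703) + 736) = -(1211210 + 1573*(200 - 703)) = -1573/(1/(34 + (-503 + 736))) = -1573/(1/(34 + 233)) = -1573/(1/267) = -1573/1/267 = -1573*267 = -419991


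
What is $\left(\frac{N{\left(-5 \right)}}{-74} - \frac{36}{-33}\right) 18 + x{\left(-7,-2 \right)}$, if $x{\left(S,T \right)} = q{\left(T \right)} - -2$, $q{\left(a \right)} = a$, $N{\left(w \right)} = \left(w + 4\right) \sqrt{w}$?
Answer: $\frac{216}{11} + \frac{9 i \sqrt{5}}{37} \approx 19.636 + 0.54391 i$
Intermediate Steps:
$N{\left(w \right)} = \sqrt{w} \left(4 + w\right)$ ($N{\left(w \right)} = \left(4 + w\right) \sqrt{w} = \sqrt{w} \left(4 + w\right)$)
$x{\left(S,T \right)} = 2 + T$ ($x{\left(S,T \right)} = T - -2 = T + 2 = 2 + T$)
$\left(\frac{N{\left(-5 \right)}}{-74} - \frac{36}{-33}\right) 18 + x{\left(-7,-2 \right)} = \left(\frac{\sqrt{-5} \left(4 - 5\right)}{-74} - \frac{36}{-33}\right) 18 + \left(2 - 2\right) = \left(i \sqrt{5} \left(-1\right) \left(- \frac{1}{74}\right) - - \frac{12}{11}\right) 18 + 0 = \left(- i \sqrt{5} \left(- \frac{1}{74}\right) + \frac{12}{11}\right) 18 + 0 = \left(\frac{i \sqrt{5}}{74} + \frac{12}{11}\right) 18 + 0 = \left(\frac{12}{11} + \frac{i \sqrt{5}}{74}\right) 18 + 0 = \left(\frac{216}{11} + \frac{9 i \sqrt{5}}{37}\right) + 0 = \frac{216}{11} + \frac{9 i \sqrt{5}}{37}$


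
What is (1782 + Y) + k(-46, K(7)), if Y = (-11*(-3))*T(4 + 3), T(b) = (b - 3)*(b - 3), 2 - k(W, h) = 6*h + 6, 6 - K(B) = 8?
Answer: 2318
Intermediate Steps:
K(B) = -2 (K(B) = 6 - 1*8 = 6 - 8 = -2)
k(W, h) = -4 - 6*h (k(W, h) = 2 - (6*h + 6) = 2 - (6 + 6*h) = 2 + (-6 - 6*h) = -4 - 6*h)
T(b) = (-3 + b)**2 (T(b) = (-3 + b)*(-3 + b) = (-3 + b)**2)
Y = 528 (Y = (-11*(-3))*(-3 + (4 + 3))**2 = 33*(-3 + 7)**2 = 33*4**2 = 33*16 = 528)
(1782 + Y) + k(-46, K(7)) = (1782 + 528) + (-4 - 6*(-2)) = 2310 + (-4 + 12) = 2310 + 8 = 2318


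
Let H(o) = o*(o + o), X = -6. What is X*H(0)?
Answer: 0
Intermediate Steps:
H(o) = 2*o**2 (H(o) = o*(2*o) = 2*o**2)
X*H(0) = -12*0**2 = -12*0 = -6*0 = 0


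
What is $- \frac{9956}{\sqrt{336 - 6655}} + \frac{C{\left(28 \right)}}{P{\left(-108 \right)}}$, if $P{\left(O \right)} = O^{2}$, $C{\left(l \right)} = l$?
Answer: $\frac{7}{2916} + \frac{9956 i \sqrt{6319}}{6319} \approx 0.0024005 + 125.25 i$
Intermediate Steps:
$- \frac{9956}{\sqrt{336 - 6655}} + \frac{C{\left(28 \right)}}{P{\left(-108 \right)}} = - \frac{9956}{\sqrt{336 - 6655}} + \frac{28}{\left(-108\right)^{2}} = - \frac{9956}{\sqrt{-6319}} + \frac{28}{11664} = - \frac{9956}{i \sqrt{6319}} + 28 \cdot \frac{1}{11664} = - 9956 \left(- \frac{i \sqrt{6319}}{6319}\right) + \frac{7}{2916} = \frac{9956 i \sqrt{6319}}{6319} + \frac{7}{2916} = \frac{7}{2916} + \frac{9956 i \sqrt{6319}}{6319}$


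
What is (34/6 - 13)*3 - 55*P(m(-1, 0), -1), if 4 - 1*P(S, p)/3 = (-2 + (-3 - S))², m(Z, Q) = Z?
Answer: 1958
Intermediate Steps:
P(S, p) = 12 - 3*(-5 - S)² (P(S, p) = 12 - 3*(-2 + (-3 - S))² = 12 - 3*(-5 - S)²)
(34/6 - 13)*3 - 55*P(m(-1, 0), -1) = (34/6 - 13)*3 - 55*(12 - 3*(5 - 1)²) = (34*(⅙) - 13)*3 - 55*(12 - 3*4²) = (17/3 - 13)*3 - 55*(12 - 3*16) = -22/3*3 - 55*(12 - 48) = -22 - 55*(-36) = -22 + 1980 = 1958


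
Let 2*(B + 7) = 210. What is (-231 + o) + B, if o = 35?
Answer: -98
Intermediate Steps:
B = 98 (B = -7 + (½)*210 = -7 + 105 = 98)
(-231 + o) + B = (-231 + 35) + 98 = -196 + 98 = -98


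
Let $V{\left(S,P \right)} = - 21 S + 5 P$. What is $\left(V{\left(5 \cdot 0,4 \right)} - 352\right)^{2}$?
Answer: $110224$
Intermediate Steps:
$\left(V{\left(5 \cdot 0,4 \right)} - 352\right)^{2} = \left(\left(- 21 \cdot 5 \cdot 0 + 5 \cdot 4\right) - 352\right)^{2} = \left(\left(\left(-21\right) 0 + 20\right) - 352\right)^{2} = \left(\left(0 + 20\right) - 352\right)^{2} = \left(20 - 352\right)^{2} = \left(-332\right)^{2} = 110224$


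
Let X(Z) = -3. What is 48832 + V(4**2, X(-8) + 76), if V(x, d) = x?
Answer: 48848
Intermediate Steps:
48832 + V(4**2, X(-8) + 76) = 48832 + 4**2 = 48832 + 16 = 48848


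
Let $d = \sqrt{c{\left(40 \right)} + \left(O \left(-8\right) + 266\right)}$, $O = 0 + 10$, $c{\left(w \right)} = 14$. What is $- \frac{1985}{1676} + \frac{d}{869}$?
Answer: $- \frac{1985}{1676} + \frac{10 \sqrt{2}}{869} \approx -1.1681$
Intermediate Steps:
$O = 10$
$d = 10 \sqrt{2}$ ($d = \sqrt{14 + \left(10 \left(-8\right) + 266\right)} = \sqrt{14 + \left(-80 + 266\right)} = \sqrt{14 + 186} = \sqrt{200} = 10 \sqrt{2} \approx 14.142$)
$- \frac{1985}{1676} + \frac{d}{869} = - \frac{1985}{1676} + \frac{10 \sqrt{2}}{869}$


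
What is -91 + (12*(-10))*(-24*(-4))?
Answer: -11611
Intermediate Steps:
-91 + (12*(-10))*(-24*(-4)) = -91 - 120*96 = -91 - 11520 = -11611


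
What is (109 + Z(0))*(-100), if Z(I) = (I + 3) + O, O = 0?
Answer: -11200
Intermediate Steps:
Z(I) = 3 + I (Z(I) = (I + 3) + 0 = (3 + I) + 0 = 3 + I)
(109 + Z(0))*(-100) = (109 + (3 + 0))*(-100) = (109 + 3)*(-100) = 112*(-100) = -11200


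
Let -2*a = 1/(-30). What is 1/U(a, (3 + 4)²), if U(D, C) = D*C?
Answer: 60/49 ≈ 1.2245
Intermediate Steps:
a = 1/60 (a = -½/(-30) = -½*(-1/30) = 1/60 ≈ 0.016667)
U(D, C) = C*D
1/U(a, (3 + 4)²) = 1/((3 + 4)²*(1/60)) = 1/(7²*(1/60)) = 1/(49*(1/60)) = 1/(49/60) = 60/49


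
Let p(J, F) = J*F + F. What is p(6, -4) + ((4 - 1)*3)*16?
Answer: 116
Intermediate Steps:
p(J, F) = F + F*J (p(J, F) = F*J + F = F + F*J)
p(6, -4) + ((4 - 1)*3)*16 = -4*(1 + 6) + ((4 - 1)*3)*16 = -4*7 + (3*3)*16 = -28 + 9*16 = -28 + 144 = 116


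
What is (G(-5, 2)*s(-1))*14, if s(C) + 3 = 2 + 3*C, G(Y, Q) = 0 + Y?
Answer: 280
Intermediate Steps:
G(Y, Q) = Y
s(C) = -1 + 3*C (s(C) = -3 + (2 + 3*C) = -1 + 3*C)
(G(-5, 2)*s(-1))*14 = -5*(-1 + 3*(-1))*14 = -5*(-1 - 3)*14 = -5*(-4)*14 = 20*14 = 280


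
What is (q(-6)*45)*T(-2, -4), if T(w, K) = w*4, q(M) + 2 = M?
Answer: 2880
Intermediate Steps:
q(M) = -2 + M
T(w, K) = 4*w
(q(-6)*45)*T(-2, -4) = ((-2 - 6)*45)*(4*(-2)) = -8*45*(-8) = -360*(-8) = 2880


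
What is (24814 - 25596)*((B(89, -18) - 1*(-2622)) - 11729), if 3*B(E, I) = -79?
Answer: 21426800/3 ≈ 7.1423e+6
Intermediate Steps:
B(E, I) = -79/3 (B(E, I) = (⅓)*(-79) = -79/3)
(24814 - 25596)*((B(89, -18) - 1*(-2622)) - 11729) = (24814 - 25596)*((-79/3 - 1*(-2622)) - 11729) = -782*((-79/3 + 2622) - 11729) = -782*(7787/3 - 11729) = -782*(-27400/3) = 21426800/3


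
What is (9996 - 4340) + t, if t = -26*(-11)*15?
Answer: 9946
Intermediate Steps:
t = 4290 (t = 286*15 = 4290)
(9996 - 4340) + t = (9996 - 4340) + 4290 = 5656 + 4290 = 9946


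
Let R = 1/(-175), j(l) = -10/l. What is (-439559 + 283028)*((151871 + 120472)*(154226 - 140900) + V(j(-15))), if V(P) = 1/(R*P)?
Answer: -1136177932909941/2 ≈ -5.6809e+14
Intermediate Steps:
R = -1/175 ≈ -0.0057143
V(P) = -175/P (V(P) = 1/((-1/175)*P) = -175/P)
(-439559 + 283028)*((151871 + 120472)*(154226 - 140900) + V(j(-15))) = (-439559 + 283028)*((151871 + 120472)*(154226 - 140900) - 175/((-10/(-15)))) = -156531*(272343*13326 - 175/((-10*(-1/15)))) = -156531*(3629242818 - 175/⅔) = -156531*(3629242818 - 175*3/2) = -156531*(3629242818 - 525/2) = -156531*7258485111/2 = -1136177932909941/2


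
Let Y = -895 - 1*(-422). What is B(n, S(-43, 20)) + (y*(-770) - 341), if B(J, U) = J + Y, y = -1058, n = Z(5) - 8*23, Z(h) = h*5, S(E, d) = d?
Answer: 813687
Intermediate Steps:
Z(h) = 5*h
n = -159 (n = 5*5 - 8*23 = 25 - 184 = -159)
Y = -473 (Y = -895 + 422 = -473)
B(J, U) = -473 + J (B(J, U) = J - 473 = -473 + J)
B(n, S(-43, 20)) + (y*(-770) - 341) = (-473 - 159) + (-1058*(-770) - 341) = -632 + (814660 - 341) = -632 + 814319 = 813687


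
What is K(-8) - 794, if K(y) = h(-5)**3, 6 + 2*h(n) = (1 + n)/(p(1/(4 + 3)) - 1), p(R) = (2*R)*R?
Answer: -82514969/103823 ≈ -794.77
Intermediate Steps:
p(R) = 2*R**2
h(n) = -331/94 - 49*n/94 (h(n) = -3 + ((1 + n)/(2*(1/(4 + 3))**2 - 1))/2 = -3 + ((1 + n)/(2*(1/7)**2 - 1))/2 = -3 + ((1 + n)/(2*(1/49) - 1))/2 = -3 + ((1 + n)/(2/49 - 1))/2 = -3 + ((1 + n)/(-47/49))/2 = -3 + ((1 + n)*(-49/47))/2 = -3 + (-49/47 - 49*n/47)/2 = -3 + (-49/94 - 49*n/94) = -331/94 - 49*n/94)
K(y) = -79507/103823 (K(y) = (-331/94 - 49/94*(-5))**3 = (-331/94 + 245/94)**3 = (-43/47)**3 = -79507/103823)
K(-8) - 794 = -79507/103823 - 794 = -82514969/103823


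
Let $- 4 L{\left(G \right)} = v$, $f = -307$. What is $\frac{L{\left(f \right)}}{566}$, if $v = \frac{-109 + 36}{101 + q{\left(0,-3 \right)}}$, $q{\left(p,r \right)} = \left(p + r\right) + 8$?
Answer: $\frac{73}{239984} \approx 0.00030419$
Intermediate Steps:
$q{\left(p,r \right)} = 8 + p + r$
$v = - \frac{73}{106}$ ($v = \frac{-109 + 36}{101 + \left(8 + 0 - 3\right)} = - \frac{73}{101 + 5} = - \frac{73}{106} \approx -0.68868$)
$L{\left(G \right)} = \frac{73}{424}$ ($L{\left(G \right)} = \left(- \frac{1}{4}\right) \left(- \frac{73}{106}\right) = \frac{73}{424}$)
$\frac{L{\left(f \right)}}{566} = \frac{73}{424 \cdot 566} = \frac{73}{424} \cdot \frac{1}{566} = \frac{73}{239984}$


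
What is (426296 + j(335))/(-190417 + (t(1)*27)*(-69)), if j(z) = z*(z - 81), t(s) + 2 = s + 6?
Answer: -255693/99866 ≈ -2.5604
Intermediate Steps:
t(s) = 4 + s (t(s) = -2 + (s + 6) = -2 + (6 + s) = 4 + s)
j(z) = z*(-81 + z)
(426296 + j(335))/(-190417 + (t(1)*27)*(-69)) = (426296 + 335*(-81 + 335))/(-190417 + ((4 + 1)*27)*(-69)) = (426296 + 335*254)/(-190417 + (5*27)*(-69)) = (426296 + 85090)/(-190417 + 135*(-69)) = 511386/(-190417 - 9315) = 511386/(-199732) = 511386*(-1/199732) = -255693/99866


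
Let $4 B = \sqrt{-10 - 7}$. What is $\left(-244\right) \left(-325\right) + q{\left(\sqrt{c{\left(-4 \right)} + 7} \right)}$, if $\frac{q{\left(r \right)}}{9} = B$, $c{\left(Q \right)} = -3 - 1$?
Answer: $79300 + \frac{9 i \sqrt{17}}{4} \approx 79300.0 + 9.277 i$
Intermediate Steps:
$c{\left(Q \right)} = -4$ ($c{\left(Q \right)} = -3 - 1 = -4$)
$B = \frac{i \sqrt{17}}{4}$ ($B = \frac{\sqrt{-10 - 7}}{4} = \frac{\sqrt{-17}}{4} = \frac{i \sqrt{17}}{4} \approx 1.0308 i$)
$q{\left(r \right)} = \frac{9 i \sqrt{17}}{4}$ ($q{\left(r \right)} = 9 \frac{i \sqrt{17}}{4} = \frac{9 i \sqrt{17}}{4}$)
$\left(-244\right) \left(-325\right) + q{\left(\sqrt{c{\left(-4 \right)} + 7} \right)} = \left(-244\right) \left(-325\right) + \frac{9 i \sqrt{17}}{4} = 79300 + \frac{9 i \sqrt{17}}{4}$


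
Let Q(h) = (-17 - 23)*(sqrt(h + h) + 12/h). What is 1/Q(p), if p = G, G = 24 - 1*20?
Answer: -3/40 + sqrt(2)/20 ≈ -0.0042893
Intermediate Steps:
G = 4 (G = 24 - 20 = 4)
p = 4
Q(h) = -480/h - 40*sqrt(2)*sqrt(h) (Q(h) = -40*(sqrt(2*h) + 12/h) = -40*(sqrt(2)*sqrt(h) + 12/h) = -40*(12/h + sqrt(2)*sqrt(h)) = -480/h - 40*sqrt(2)*sqrt(h))
1/Q(p) = 1/(40*(-12 - sqrt(2)*4**(3/2))/4) = 1/(40*(1/4)*(-12 - 1*sqrt(2)*8)) = 1/(40*(1/4)*(-12 - 8*sqrt(2))) = 1/(-120 - 80*sqrt(2))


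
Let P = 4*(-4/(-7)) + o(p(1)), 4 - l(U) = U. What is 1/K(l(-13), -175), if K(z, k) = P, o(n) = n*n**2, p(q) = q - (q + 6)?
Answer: -7/1496 ≈ -0.0046791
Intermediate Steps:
l(U) = 4 - U
p(q) = -6 (p(q) = q - (6 + q) = q + (-6 - q) = -6)
o(n) = n**3
P = -1496/7 (P = 4*(-4/(-7)) + (-6)**3 = 4*(-4*(-1/7)) - 216 = 4*(4/7) - 216 = 16/7 - 216 = -1496/7 ≈ -213.71)
K(z, k) = -1496/7
1/K(l(-13), -175) = 1/(-1496/7) = -7/1496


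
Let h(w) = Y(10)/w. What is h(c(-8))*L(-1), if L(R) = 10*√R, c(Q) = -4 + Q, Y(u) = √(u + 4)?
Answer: -5*I*√14/6 ≈ -3.118*I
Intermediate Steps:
Y(u) = √(4 + u)
h(w) = √14/w (h(w) = √(4 + 10)/w = √14/w)
h(c(-8))*L(-1) = (√14/(-4 - 8))*(10*√(-1)) = (√14/(-12))*(10*I) = (√14*(-1/12))*(10*I) = (-√14/12)*(10*I) = -5*I*√14/6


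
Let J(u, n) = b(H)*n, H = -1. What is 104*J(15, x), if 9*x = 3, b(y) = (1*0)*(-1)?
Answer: 0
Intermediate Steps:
b(y) = 0 (b(y) = 0*(-1) = 0)
x = ⅓ (x = (⅑)*3 = ⅓ ≈ 0.33333)
J(u, n) = 0 (J(u, n) = 0*n = 0)
104*J(15, x) = 104*0 = 0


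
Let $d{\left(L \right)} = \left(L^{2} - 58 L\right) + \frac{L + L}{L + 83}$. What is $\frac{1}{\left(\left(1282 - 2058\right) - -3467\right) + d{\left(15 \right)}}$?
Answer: $\frac{49}{100269} \approx 0.00048869$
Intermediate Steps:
$d{\left(L \right)} = L^{2} - 58 L + \frac{2 L}{83 + L}$ ($d{\left(L \right)} = \left(L^{2} - 58 L\right) + \frac{2 L}{83 + L} = L^{2} - 58 L + \frac{2 L}{83 + L}$)
$\frac{1}{\left(\left(1282 - 2058\right) - -3467\right) + d{\left(15 \right)}} = \frac{1}{\left(\left(1282 - 2058\right) - -3467\right) + \frac{15 \left(-4812 + 15^{2} + 25 \cdot 15\right)}{83 + 15}} = \frac{1}{\left(\left(1282 - 2058\right) + 3467\right) + \frac{15 \left(-4812 + 225 + 375\right)}{98}} = \frac{1}{\left(-776 + 3467\right) + 15 \cdot \frac{1}{98} \left(-4212\right)} = \frac{1}{2691 - \frac{31590}{49}} = \frac{1}{\frac{100269}{49}} = \frac{49}{100269}$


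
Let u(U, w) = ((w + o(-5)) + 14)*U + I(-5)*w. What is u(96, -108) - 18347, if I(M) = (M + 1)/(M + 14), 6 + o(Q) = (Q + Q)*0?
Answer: -27899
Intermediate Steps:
o(Q) = -6 (o(Q) = -6 + (Q + Q)*0 = -6 + (2*Q)*0 = -6 + 0 = -6)
I(M) = (1 + M)/(14 + M)
u(U, w) = -4*w/9 + U*(8 + w) (u(U, w) = ((w - 6) + 14)*U + ((1 - 5)/(14 - 5))*w = ((-6 + w) + 14)*U + (-4/9)*w = (8 + w)*U + ((⅑)*(-4))*w = U*(8 + w) - 4*w/9 = -4*w/9 + U*(8 + w))
u(96, -108) - 18347 = (8*96 - 4/9*(-108) + 96*(-108)) - 18347 = (768 + 48 - 10368) - 18347 = -9552 - 18347 = -27899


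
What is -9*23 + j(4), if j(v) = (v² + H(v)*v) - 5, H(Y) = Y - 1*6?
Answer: -204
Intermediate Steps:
H(Y) = -6 + Y (H(Y) = Y - 6 = -6 + Y)
j(v) = -5 + v² + v*(-6 + v) (j(v) = (v² + (-6 + v)*v) - 5 = (v² + v*(-6 + v)) - 5 = -5 + v² + v*(-6 + v))
-9*23 + j(4) = -9*23 + (-5 + 4² + 4*(-6 + 4)) = -207 + (-5 + 16 + 4*(-2)) = -207 + (-5 + 16 - 8) = -207 + 3 = -204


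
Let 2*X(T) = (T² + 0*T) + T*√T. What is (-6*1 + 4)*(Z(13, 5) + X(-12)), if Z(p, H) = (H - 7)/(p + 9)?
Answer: -1582/11 + 24*I*√3 ≈ -143.82 + 41.569*I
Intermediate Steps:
X(T) = T²/2 + T^(3/2)/2 (X(T) = ((T² + 0*T) + T*√T)/2 = ((T² + 0) + T^(3/2))/2 = (T² + T^(3/2))/2 = T²/2 + T^(3/2)/2)
Z(p, H) = (-7 + H)/(9 + p)
(-6*1 + 4)*(Z(13, 5) + X(-12)) = (-6*1 + 4)*((-7 + 5)/(9 + 13) + ((½)*(-12)² + (-12)^(3/2)/2)) = (-6 + 4)*(-2/22 + ((½)*144 + (-24*I*√3)/2)) = -2*((1/22)*(-2) + (72 - 12*I*√3)) = -2*(-1/11 + (72 - 12*I*√3)) = -2*(791/11 - 12*I*√3) = -1582/11 + 24*I*√3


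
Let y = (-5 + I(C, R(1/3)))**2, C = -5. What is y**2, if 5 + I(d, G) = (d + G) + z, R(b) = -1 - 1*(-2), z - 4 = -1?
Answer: 14641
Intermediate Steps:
z = 3 (z = 4 - 1 = 3)
R(b) = 1 (R(b) = -1 + 2 = 1)
I(d, G) = -2 + G + d (I(d, G) = -5 + ((d + G) + 3) = -5 + ((G + d) + 3) = -5 + (3 + G + d) = -2 + G + d)
y = 121 (y = (-5 + (-2 + 1 - 5))**2 = (-5 - 6)**2 = (-11)**2 = 121)
y**2 = 121**2 = 14641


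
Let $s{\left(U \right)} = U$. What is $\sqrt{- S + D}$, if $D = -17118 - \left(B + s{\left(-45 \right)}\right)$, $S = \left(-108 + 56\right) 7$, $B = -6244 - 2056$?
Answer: $i \sqrt{8409} \approx 91.701 i$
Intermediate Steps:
$B = -8300$ ($B = -6244 - 2056 = -8300$)
$S = -364$ ($S = \left(-52\right) 7 = -364$)
$D = -8773$ ($D = -17118 - \left(-8300 - 45\right) = -17118 - -8345 = -17118 + 8345 = -8773$)
$\sqrt{- S + D} = \sqrt{\left(-1\right) \left(-364\right) - 8773} = \sqrt{364 - 8773} = \sqrt{-8409} = i \sqrt{8409}$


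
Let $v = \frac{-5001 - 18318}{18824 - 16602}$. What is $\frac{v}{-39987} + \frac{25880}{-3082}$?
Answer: $- \frac{127744164509}{15213285186} \approx -8.3969$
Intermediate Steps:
$v = - \frac{23319}{2222} \approx -10.495$
$\frac{v}{-39987} + \frac{25880}{-3082} = - \frac{23319}{2222 \left(-39987\right)} + \frac{25880}{-3082} = \left(- \frac{23319}{2222}\right) \left(- \frac{1}{39987}\right) + 25880 \left(- \frac{1}{3082}\right) = \frac{2591}{9872346} - \frac{12940}{1541} = - \frac{127744164509}{15213285186}$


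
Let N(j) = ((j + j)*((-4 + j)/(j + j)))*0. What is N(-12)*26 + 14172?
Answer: 14172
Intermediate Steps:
N(j) = 0 (N(j) = ((2*j)*((-4 + j)/((2*j))))*0 = ((2*j)*((-4 + j)*(1/(2*j))))*0 = ((2*j)*((-4 + j)/(2*j)))*0 = (-4 + j)*0 = 0)
N(-12)*26 + 14172 = 0*26 + 14172 = 0 + 14172 = 14172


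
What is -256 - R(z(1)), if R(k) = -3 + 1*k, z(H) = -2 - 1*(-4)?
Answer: -255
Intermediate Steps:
z(H) = 2 (z(H) = -2 + 4 = 2)
R(k) = -3 + k
-256 - R(z(1)) = -256 - (-3 + 2) = -256 - 1*(-1) = -256 + 1 = -255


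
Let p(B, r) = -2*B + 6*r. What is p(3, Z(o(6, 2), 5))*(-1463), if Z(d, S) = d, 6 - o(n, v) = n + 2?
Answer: 26334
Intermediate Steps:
o(n, v) = 4 - n (o(n, v) = 6 - (n + 2) = 6 - (2 + n) = 6 + (-2 - n) = 4 - n)
p(3, Z(o(6, 2), 5))*(-1463) = (-2*3 + 6*(4 - 1*6))*(-1463) = (-6 + 6*(4 - 6))*(-1463) = (-6 + 6*(-2))*(-1463) = (-6 - 12)*(-1463) = -18*(-1463) = 26334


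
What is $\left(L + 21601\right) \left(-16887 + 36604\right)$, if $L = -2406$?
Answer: $378467815$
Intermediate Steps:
$\left(L + 21601\right) \left(-16887 + 36604\right) = \left(-2406 + 21601\right) \left(-16887 + 36604\right) = 19195 \cdot 19717 = 378467815$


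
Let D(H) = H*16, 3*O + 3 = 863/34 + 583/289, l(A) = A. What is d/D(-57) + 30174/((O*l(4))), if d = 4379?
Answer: 1318621579/1429104 ≈ 922.69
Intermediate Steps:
O = 4701/578 (O = -1 + (863/34 + 583/289)/3 = -1 + (⅓)*(15837/578) = -1 + 5279/578 = 4701/578 ≈ 8.1332)
D(H) = 16*H
d/D(-57) + 30174/((O*l(4))) = 4379/((16*(-57))) + 30174/(((4701/578)*4)) = 4379/(-912) + 30174/(9402/289) = 4379*(-1/912) + 30174*(289/9402) = -4379/912 + 1453381/1567 = 1318621579/1429104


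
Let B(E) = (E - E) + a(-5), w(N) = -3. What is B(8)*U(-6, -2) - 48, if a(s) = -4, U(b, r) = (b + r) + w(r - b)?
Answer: -4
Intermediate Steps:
U(b, r) = -3 + b + r (U(b, r) = (b + r) - 3 = -3 + b + r)
B(E) = -4 (B(E) = (E - E) - 4 = 0 - 4 = -4)
B(8)*U(-6, -2) - 48 = -4*(-3 - 6 - 2) - 48 = -4*(-11) - 48 = 44 - 48 = -4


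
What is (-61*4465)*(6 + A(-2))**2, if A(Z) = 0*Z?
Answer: -9805140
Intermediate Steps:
A(Z) = 0
(-61*4465)*(6 + A(-2))**2 = (-61*4465)*(6 + 0)**2 = -272365*6**2 = -272365*36 = -9805140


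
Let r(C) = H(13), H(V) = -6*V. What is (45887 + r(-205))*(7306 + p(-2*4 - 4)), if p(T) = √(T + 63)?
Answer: 334680554 + 45809*√51 ≈ 3.3501e+8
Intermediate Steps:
r(C) = -78 (r(C) = -6*13 = -78)
p(T) = √(63 + T)
(45887 + r(-205))*(7306 + p(-2*4 - 4)) = (45887 - 78)*(7306 + √(63 + (-2*4 - 4))) = 45809*(7306 + √(63 + (-8 - 4))) = 45809*(7306 + √(63 - 12)) = 45809*(7306 + √51) = 334680554 + 45809*√51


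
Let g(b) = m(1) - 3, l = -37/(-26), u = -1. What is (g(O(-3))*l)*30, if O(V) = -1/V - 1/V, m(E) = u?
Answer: -2220/13 ≈ -170.77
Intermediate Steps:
m(E) = -1
l = 37/26 (l = -37*(-1/26) = 37/26 ≈ 1.4231)
O(V) = -2/V
g(b) = -4 (g(b) = -1 - 3 = -4)
(g(O(-3))*l)*30 = -4*37/26*30 = -74/13*30 = -2220/13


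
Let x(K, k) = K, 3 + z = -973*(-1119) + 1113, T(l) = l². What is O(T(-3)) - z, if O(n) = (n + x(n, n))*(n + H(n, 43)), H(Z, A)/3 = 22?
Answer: -1088547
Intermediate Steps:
H(Z, A) = 66 (H(Z, A) = 3*22 = 66)
z = 1089897 (z = -3 + (-973*(-1119) + 1113) = -3 + (1088787 + 1113) = -3 + 1089900 = 1089897)
O(n) = 2*n*(66 + n) (O(n) = (n + n)*(n + 66) = (2*n)*(66 + n) = 2*n*(66 + n))
O(T(-3)) - z = 2*(-3)²*(66 + (-3)²) - 1*1089897 = 2*9*(66 + 9) - 1089897 = 2*9*75 - 1089897 = 1350 - 1089897 = -1088547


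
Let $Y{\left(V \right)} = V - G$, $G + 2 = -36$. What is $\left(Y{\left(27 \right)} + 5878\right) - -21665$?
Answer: $27608$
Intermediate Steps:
$G = -38$ ($G = -2 - 36 = -38$)
$Y{\left(V \right)} = 38 + V$ ($Y{\left(V \right)} = V - -38 = V + 38 = 38 + V$)
$\left(Y{\left(27 \right)} + 5878\right) - -21665 = \left(\left(38 + 27\right) + 5878\right) - -21665 = \left(65 + 5878\right) + 21665 = 5943 + 21665 = 27608$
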